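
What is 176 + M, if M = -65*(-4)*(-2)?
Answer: -344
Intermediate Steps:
M = -520 (M = -13*(-20)*(-2) = 260*(-2) = -520)
176 + M = 176 - 520 = -344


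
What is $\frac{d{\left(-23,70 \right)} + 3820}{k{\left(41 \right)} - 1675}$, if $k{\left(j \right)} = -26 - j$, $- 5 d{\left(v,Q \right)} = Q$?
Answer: $- \frac{1903}{871} \approx -2.1848$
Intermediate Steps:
$d{\left(v,Q \right)} = - \frac{Q}{5}$
$\frac{d{\left(-23,70 \right)} + 3820}{k{\left(41 \right)} - 1675} = \frac{\left(- \frac{1}{5}\right) 70 + 3820}{\left(-26 - 41\right) - 1675} = \frac{-14 + 3820}{\left(-26 - 41\right) - 1675} = \frac{3806}{-67 - 1675} = \frac{3806}{-1742} = 3806 \left(- \frac{1}{1742}\right) = - \frac{1903}{871}$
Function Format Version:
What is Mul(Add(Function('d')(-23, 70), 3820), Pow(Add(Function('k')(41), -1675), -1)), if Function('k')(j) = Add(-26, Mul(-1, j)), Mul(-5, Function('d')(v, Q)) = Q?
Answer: Rational(-1903, 871) ≈ -2.1848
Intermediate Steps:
Function('d')(v, Q) = Mul(Rational(-1, 5), Q)
Mul(Add(Function('d')(-23, 70), 3820), Pow(Add(Function('k')(41), -1675), -1)) = Mul(Add(Mul(Rational(-1, 5), 70), 3820), Pow(Add(Add(-26, Mul(-1, 41)), -1675), -1)) = Mul(Add(-14, 3820), Pow(Add(Add(-26, -41), -1675), -1)) = Mul(3806, Pow(Add(-67, -1675), -1)) = Mul(3806, Pow(-1742, -1)) = Mul(3806, Rational(-1, 1742)) = Rational(-1903, 871)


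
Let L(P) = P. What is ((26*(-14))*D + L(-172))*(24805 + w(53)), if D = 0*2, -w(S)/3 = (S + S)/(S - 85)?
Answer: -17072677/4 ≈ -4.2682e+6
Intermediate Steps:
w(S) = -6*S/(-85 + S) (w(S) = -3*(S + S)/(S - 85) = -3*2*S/(-85 + S) = -6*S/(-85 + S))
D = 0
((26*(-14))*D + L(-172))*(24805 + w(53)) = ((26*(-14))*0 - 172)*(24805 - 6*53/(-85 + 53)) = (-364*0 - 172)*(24805 - 6*53/(-32)) = (0 - 172)*(24805 - 6*53*(-1/32)) = -172*(24805 + 159/16) = -172*397039/16 = -17072677/4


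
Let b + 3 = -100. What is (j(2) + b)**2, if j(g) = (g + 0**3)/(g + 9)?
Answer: 1279161/121 ≈ 10572.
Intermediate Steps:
b = -103 (b = -3 - 100 = -103)
j(g) = g/(9 + g) (j(g) = (g + 0)/(9 + g) = g/(9 + g))
(j(2) + b)**2 = (2/(9 + 2) - 103)**2 = (2/11 - 103)**2 = (-1131/11)**2 = 1279161/121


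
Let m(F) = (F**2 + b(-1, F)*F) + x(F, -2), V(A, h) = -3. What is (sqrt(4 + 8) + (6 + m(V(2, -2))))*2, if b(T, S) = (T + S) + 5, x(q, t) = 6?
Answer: 36 + 4*sqrt(3) ≈ 42.928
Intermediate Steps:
b(T, S) = 5 + S + T (b(T, S) = (S + T) + 5 = 5 + S + T)
m(F) = 6 + F**2 + F*(4 + F) (m(F) = (F**2 + (5 + F - 1)*F) + 6 = (F**2 + (4 + F)*F) + 6 = (F**2 + F*(4 + F)) + 6 = 6 + F**2 + F*(4 + F))
(sqrt(4 + 8) + (6 + m(V(2, -2))))*2 = (sqrt(4 + 8) + (6 + (6 + (-3)**2 - 3*(4 - 3))))*2 = (sqrt(12) + (6 + (6 + 9 - 3*1)))*2 = (2*sqrt(3) + (6 + (6 + 9 - 3)))*2 = (2*sqrt(3) + (6 + 12))*2 = (2*sqrt(3) + 18)*2 = (18 + 2*sqrt(3))*2 = 36 + 4*sqrt(3)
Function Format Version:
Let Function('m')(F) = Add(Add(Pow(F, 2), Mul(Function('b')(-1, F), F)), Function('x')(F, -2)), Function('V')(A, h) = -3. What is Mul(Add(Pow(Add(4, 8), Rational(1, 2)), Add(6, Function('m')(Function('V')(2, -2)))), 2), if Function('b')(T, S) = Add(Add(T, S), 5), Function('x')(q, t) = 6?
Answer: Add(36, Mul(4, Pow(3, Rational(1, 2)))) ≈ 42.928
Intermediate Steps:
Function('b')(T, S) = Add(5, S, T) (Function('b')(T, S) = Add(Add(S, T), 5) = Add(5, S, T))
Function('m')(F) = Add(6, Pow(F, 2), Mul(F, Add(4, F))) (Function('m')(F) = Add(Add(Pow(F, 2), Mul(Add(5, F, -1), F)), 6) = Add(Add(Pow(F, 2), Mul(Add(4, F), F)), 6) = Add(Add(Pow(F, 2), Mul(F, Add(4, F))), 6) = Add(6, Pow(F, 2), Mul(F, Add(4, F))))
Mul(Add(Pow(Add(4, 8), Rational(1, 2)), Add(6, Function('m')(Function('V')(2, -2)))), 2) = Mul(Add(Pow(Add(4, 8), Rational(1, 2)), Add(6, Add(6, Pow(-3, 2), Mul(-3, Add(4, -3))))), 2) = Mul(Add(Pow(12, Rational(1, 2)), Add(6, Add(6, 9, Mul(-3, 1)))), 2) = Mul(Add(Mul(2, Pow(3, Rational(1, 2))), Add(6, Add(6, 9, -3))), 2) = Mul(Add(Mul(2, Pow(3, Rational(1, 2))), Add(6, 12)), 2) = Mul(Add(Mul(2, Pow(3, Rational(1, 2))), 18), 2) = Mul(Add(18, Mul(2, Pow(3, Rational(1, 2)))), 2) = Add(36, Mul(4, Pow(3, Rational(1, 2))))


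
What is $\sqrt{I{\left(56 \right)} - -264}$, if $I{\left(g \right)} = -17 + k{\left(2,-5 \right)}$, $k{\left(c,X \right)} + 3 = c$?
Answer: $\sqrt{246} \approx 15.684$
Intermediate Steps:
$k{\left(c,X \right)} = -3 + c$
$I{\left(g \right)} = -18$ ($I{\left(g \right)} = -17 + \left(-3 + 2\right) = -17 - 1 = -18$)
$\sqrt{I{\left(56 \right)} - -264} = \sqrt{-18 - -264} = \sqrt{-18 + 264} = \sqrt{246}$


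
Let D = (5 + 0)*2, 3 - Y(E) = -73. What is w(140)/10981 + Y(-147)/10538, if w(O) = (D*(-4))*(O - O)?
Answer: 38/5269 ≈ 0.0072120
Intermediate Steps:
Y(E) = 76 (Y(E) = 3 - 1*(-73) = 3 + 73 = 76)
D = 10 (D = 5*2 = 10)
w(O) = 0 (w(O) = (10*(-4))*(O - O) = -40*0 = 0)
w(140)/10981 + Y(-147)/10538 = 0/10981 + 76/10538 = 0*(1/10981) + 76*(1/10538) = 0 + 38/5269 = 38/5269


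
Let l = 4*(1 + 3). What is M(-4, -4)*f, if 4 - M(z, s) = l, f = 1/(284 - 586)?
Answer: 6/151 ≈ 0.039735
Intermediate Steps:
f = -1/302 (f = 1/(-302) = -1/302 ≈ -0.0033113)
l = 16 (l = 4*4 = 16)
M(z, s) = -12 (M(z, s) = 4 - 1*16 = 4 - 16 = -12)
M(-4, -4)*f = -12*(-1/302) = 6/151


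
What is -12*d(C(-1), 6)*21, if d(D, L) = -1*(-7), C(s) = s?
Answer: -1764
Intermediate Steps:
d(D, L) = 7
-12*d(C(-1), 6)*21 = -12*7*21 = -84*21 = -1764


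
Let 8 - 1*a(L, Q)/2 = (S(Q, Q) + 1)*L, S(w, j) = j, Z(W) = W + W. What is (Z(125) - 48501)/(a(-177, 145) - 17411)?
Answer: -48251/34289 ≈ -1.4072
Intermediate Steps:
Z(W) = 2*W
a(L, Q) = 16 - 2*L*(1 + Q) (a(L, Q) = 16 - 2*(Q + 1)*L = 16 - 2*(1 + Q)*L = 16 - 2*L*(1 + Q))
(Z(125) - 48501)/(a(-177, 145) - 17411) = (2*125 - 48501)/((16 - 2*(-177) - 2*(-177)*145) - 17411) = (250 - 48501)/((16 + 354 + 51330) - 17411) = -48251/(51700 - 17411) = -48251/34289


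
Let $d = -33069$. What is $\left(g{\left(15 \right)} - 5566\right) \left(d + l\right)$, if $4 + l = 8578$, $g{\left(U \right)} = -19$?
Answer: $136804575$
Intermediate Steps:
$l = 8574$ ($l = -4 + 8578 = 8574$)
$\left(g{\left(15 \right)} - 5566\right) \left(d + l\right) = \left(-19 - 5566\right) \left(-33069 + 8574\right) = \left(-5585\right) \left(-24495\right) = 136804575$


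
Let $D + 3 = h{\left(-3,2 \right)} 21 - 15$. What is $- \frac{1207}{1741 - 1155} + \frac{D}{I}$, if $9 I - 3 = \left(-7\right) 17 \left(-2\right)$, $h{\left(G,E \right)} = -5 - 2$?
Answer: $- \frac{1161097}{141226} \approx -8.2216$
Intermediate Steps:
$h{\left(G,E \right)} = -7$
$I = \frac{241}{9}$ ($I = \frac{1}{3} + \frac{\left(-7\right) 17 \left(-2\right)}{9} = \frac{1}{3} + \frac{\left(-119\right) \left(-2\right)}{9} = \frac{1}{3} + \frac{1}{9} \cdot 238 = \frac{1}{3} + \frac{238}{9} = \frac{241}{9} \approx 26.778$)
$D = -165$ ($D = -3 - 162 = -165$)
$- \frac{1207}{1741 - 1155} + \frac{D}{I} = - \frac{1207}{1741 - 1155} - \frac{165}{\frac{241}{9}} = - \frac{1207}{1741 - 1155} - \frac{1485}{241} = - \frac{1207}{586} - \frac{1485}{241} = - \frac{1161097}{141226}$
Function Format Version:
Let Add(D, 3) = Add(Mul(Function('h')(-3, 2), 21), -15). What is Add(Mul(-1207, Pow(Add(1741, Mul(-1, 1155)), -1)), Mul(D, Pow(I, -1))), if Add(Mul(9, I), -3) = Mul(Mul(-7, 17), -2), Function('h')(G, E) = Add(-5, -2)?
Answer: Rational(-1161097, 141226) ≈ -8.2216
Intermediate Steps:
Function('h')(G, E) = -7
I = Rational(241, 9) (I = Add(Rational(1, 3), Mul(Rational(1, 9), Mul(Mul(-7, 17), -2))) = Add(Rational(1, 3), Mul(Rational(1, 9), Mul(-119, -2))) = Add(Rational(1, 3), Mul(Rational(1, 9), 238)) = Add(Rational(1, 3), Rational(238, 9)) = Rational(241, 9) ≈ 26.778)
D = -165 (D = Add(-3, Add(Mul(-7, 21), -15)) = Add(-3, Add(-147, -15)) = Add(-3, -162) = -165)
Add(Mul(-1207, Pow(Add(1741, Mul(-1, 1155)), -1)), Mul(D, Pow(I, -1))) = Add(Mul(-1207, Pow(Add(1741, Mul(-1, 1155)), -1)), Mul(-165, Pow(Rational(241, 9), -1))) = Add(Mul(-1207, Pow(Add(1741, -1155), -1)), Mul(-165, Rational(9, 241))) = Add(Mul(-1207, Pow(586, -1)), Rational(-1485, 241)) = Add(Mul(-1207, Rational(1, 586)), Rational(-1485, 241)) = Add(Rational(-1207, 586), Rational(-1485, 241)) = Rational(-1161097, 141226)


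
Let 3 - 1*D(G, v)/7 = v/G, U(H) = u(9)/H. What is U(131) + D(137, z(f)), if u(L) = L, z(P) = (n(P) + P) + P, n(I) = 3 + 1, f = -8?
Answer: 389124/17947 ≈ 21.682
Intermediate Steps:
n(I) = 4
z(P) = 4 + 2*P (z(P) = (4 + P) + P = 4 + 2*P)
U(H) = 9/H
D(G, v) = 21 - 7*v/G
U(131) + D(137, z(f)) = 9/131 + (21 - 7*(4 + 2*(-8))/137) = 9*(1/131) + (21 - 7*(4 - 16)*1/137) = 9/131 + (21 - 7*(-12)*1/137) = 9/131 + (21 + 84/137) = 9/131 + 2961/137 = 389124/17947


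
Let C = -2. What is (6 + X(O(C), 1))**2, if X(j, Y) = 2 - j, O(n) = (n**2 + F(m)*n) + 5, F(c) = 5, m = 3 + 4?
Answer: 81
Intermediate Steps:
m = 7
O(n) = 5 + n**2 + 5*n (O(n) = (n**2 + 5*n) + 5 = 5 + n**2 + 5*n)
(6 + X(O(C), 1))**2 = (6 + (2 - (5 + (-2)**2 + 5*(-2))))**2 = (6 + (2 - (5 + 4 - 10)))**2 = (6 + (2 - 1*(-1)))**2 = (6 + (2 + 1))**2 = (6 + 3)**2 = 9**2 = 81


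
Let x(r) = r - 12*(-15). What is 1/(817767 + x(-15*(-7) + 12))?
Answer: 1/818064 ≈ 1.2224e-6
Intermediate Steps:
x(r) = 180 + r (x(r) = r + 180 = 180 + r)
1/(817767 + x(-15*(-7) + 12)) = 1/(817767 + (180 + (-15*(-7) + 12))) = 1/(817767 + (180 + (105 + 12))) = 1/(817767 + (180 + 117)) = 1/(817767 + 297) = 1/818064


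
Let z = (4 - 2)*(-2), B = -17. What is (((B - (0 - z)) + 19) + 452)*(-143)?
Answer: -64350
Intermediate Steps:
z = -4 (z = 2*(-2) = -4)
(((B - (0 - z)) + 19) + 452)*(-143) = (((-17 - (0 - 1*(-4))) + 19) + 452)*(-143) = (((-17 - (0 + 4)) + 19) + 452)*(-143) = (((-17 - 1*4) + 19) + 452)*(-143) = (((-17 - 4) + 19) + 452)*(-143) = ((-21 + 19) + 452)*(-143) = (-2 + 452)*(-143) = 450*(-143) = -64350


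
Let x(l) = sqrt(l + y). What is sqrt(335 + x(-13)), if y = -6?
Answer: sqrt(335 + I*sqrt(19)) ≈ 18.303 + 0.1191*I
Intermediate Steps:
x(l) = sqrt(-6 + l) (x(l) = sqrt(l - 6) = sqrt(-6 + l))
sqrt(335 + x(-13)) = sqrt(335 + sqrt(-6 - 13)) = sqrt(335 + sqrt(-19)) = sqrt(335 + I*sqrt(19))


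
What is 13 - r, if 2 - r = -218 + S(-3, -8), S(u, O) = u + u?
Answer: -213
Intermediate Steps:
S(u, O) = 2*u
r = 226 (r = 2 - (-218 + 2*(-3)) = 2 - (-218 - 6) = 2 - 1*(-224) = 2 + 224 = 226)
13 - r = 13 - 1*226 = 13 - 226 = -213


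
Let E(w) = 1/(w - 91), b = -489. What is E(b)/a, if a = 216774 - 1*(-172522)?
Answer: -1/225791680 ≈ -4.4289e-9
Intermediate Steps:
E(w) = 1/(-91 + w)
a = 389296 (a = 216774 + 172522 = 389296)
E(b)/a = 1/(-91 - 489*389296) = (1/389296)/(-580) = -1/580*1/389296 = -1/225791680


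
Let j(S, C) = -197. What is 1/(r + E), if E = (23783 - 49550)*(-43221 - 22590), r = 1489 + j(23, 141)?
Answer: 1/1695753329 ≈ 5.8971e-10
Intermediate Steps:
r = 1292 (r = 1489 - 197 = 1292)
E = 1695752037 (E = -25767*(-65811) = 1695752037)
1/(r + E) = 1/(1292 + 1695752037) = 1/1695753329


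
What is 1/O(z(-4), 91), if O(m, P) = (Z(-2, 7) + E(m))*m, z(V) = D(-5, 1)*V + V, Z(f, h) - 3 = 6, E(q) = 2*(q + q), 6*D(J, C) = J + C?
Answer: -9/44 ≈ -0.20455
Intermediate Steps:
D(J, C) = C/6 + J/6 (D(J, C) = (J + C)/6 = (C + J)/6 = C/6 + J/6)
E(q) = 4*q (E(q) = 2*(2*q) = 4*q)
Z(f, h) = 9 (Z(f, h) = 3 + 6 = 9)
z(V) = V/3 (z(V) = ((1/6)*1 + (1/6)*(-5))*V + V = (1/6 - 5/6)*V + V = -2*V/3 + V = V/3)
O(m, P) = m*(9 + 4*m) (O(m, P) = (9 + 4*m)*m = m*(9 + 4*m))
1/O(z(-4), 91) = 1/(((1/3)*(-4))*(9 + 4*((1/3)*(-4)))) = 1/(-4*(9 + 4*(-4/3))/3) = 1/(-4*(9 - 16/3)/3) = 1/(-4/3*11/3) = 1/(-44/9) = -9/44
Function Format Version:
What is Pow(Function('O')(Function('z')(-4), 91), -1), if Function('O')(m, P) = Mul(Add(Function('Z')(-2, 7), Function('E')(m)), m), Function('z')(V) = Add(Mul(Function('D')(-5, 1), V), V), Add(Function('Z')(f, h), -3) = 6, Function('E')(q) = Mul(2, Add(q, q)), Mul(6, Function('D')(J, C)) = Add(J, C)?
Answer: Rational(-9, 44) ≈ -0.20455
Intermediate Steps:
Function('D')(J, C) = Add(Mul(Rational(1, 6), C), Mul(Rational(1, 6), J)) (Function('D')(J, C) = Mul(Rational(1, 6), Add(J, C)) = Mul(Rational(1, 6), Add(C, J)) = Add(Mul(Rational(1, 6), C), Mul(Rational(1, 6), J)))
Function('E')(q) = Mul(4, q) (Function('E')(q) = Mul(2, Mul(2, q)) = Mul(4, q))
Function('Z')(f, h) = 9 (Function('Z')(f, h) = Add(3, 6) = 9)
Function('z')(V) = Mul(Rational(1, 3), V) (Function('z')(V) = Add(Mul(Add(Mul(Rational(1, 6), 1), Mul(Rational(1, 6), -5)), V), V) = Add(Mul(Add(Rational(1, 6), Rational(-5, 6)), V), V) = Add(Mul(Rational(-2, 3), V), V) = Mul(Rational(1, 3), V))
Function('O')(m, P) = Mul(m, Add(9, Mul(4, m))) (Function('O')(m, P) = Mul(Add(9, Mul(4, m)), m) = Mul(m, Add(9, Mul(4, m))))
Pow(Function('O')(Function('z')(-4), 91), -1) = Pow(Mul(Mul(Rational(1, 3), -4), Add(9, Mul(4, Mul(Rational(1, 3), -4)))), -1) = Pow(Mul(Rational(-4, 3), Add(9, Mul(4, Rational(-4, 3)))), -1) = Pow(Mul(Rational(-4, 3), Add(9, Rational(-16, 3))), -1) = Pow(Mul(Rational(-4, 3), Rational(11, 3)), -1) = Pow(Rational(-44, 9), -1) = Rational(-9, 44)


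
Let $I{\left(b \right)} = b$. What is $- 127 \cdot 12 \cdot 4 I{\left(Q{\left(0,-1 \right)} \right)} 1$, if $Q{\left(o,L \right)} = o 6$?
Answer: $0$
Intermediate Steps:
$Q{\left(o,L \right)} = 6 o$
$- 127 \cdot 12 \cdot 4 I{\left(Q{\left(0,-1 \right)} \right)} 1 = - 127 \cdot 12 \cdot 4 \cdot 6 \cdot 0 \cdot 1 = - 127 \cdot 12 \cdot 4 \cdot 0 \cdot 1 = - 127 \cdot 12 \cdot 0 \cdot 1 = - 127 \cdot 12 \cdot 0 = \left(-127\right) 0 = 0$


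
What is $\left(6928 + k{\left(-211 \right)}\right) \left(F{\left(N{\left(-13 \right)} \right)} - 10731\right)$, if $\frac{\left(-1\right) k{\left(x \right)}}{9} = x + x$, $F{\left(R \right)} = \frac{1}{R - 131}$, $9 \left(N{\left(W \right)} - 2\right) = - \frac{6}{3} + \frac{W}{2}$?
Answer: $- \frac{269220744402}{2339} \approx -1.151 \cdot 10^{8}$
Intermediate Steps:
$N{\left(W \right)} = \frac{16}{9} + \frac{W}{18}$ ($N{\left(W \right)} = 2 + \frac{- \frac{6}{3} + \frac{W}{2}}{9} = 2 + \frac{\left(-6\right) \frac{1}{3} + W \frac{1}{2}}{9} = 2 + \frac{-2 + \frac{W}{2}}{9} = 2 + \left(- \frac{2}{9} + \frac{W}{18}\right) = \frac{16}{9} + \frac{W}{18}$)
$F{\left(R \right)} = \frac{1}{-131 + R}$
$k{\left(x \right)} = - 18 x$ ($k{\left(x \right)} = - 9 \left(x + x\right) = - 9 \cdot 2 x = - 18 x$)
$\left(6928 + k{\left(-211 \right)}\right) \left(F{\left(N{\left(-13 \right)} \right)} - 10731\right) = \left(6928 - -3798\right) \left(\frac{1}{-131 + \left(\frac{16}{9} + \frac{1}{18} \left(-13\right)\right)} - 10731\right) = \left(6928 + 3798\right) \left(\frac{1}{-131 + \left(\frac{16}{9} - \frac{13}{18}\right)} - 10731\right) = 10726 \left(\frac{1}{-131 + \frac{19}{18}} - 10731\right) = 10726 \left(\frac{1}{- \frac{2339}{18}} - 10731\right) = 10726 \left(- \frac{18}{2339} - 10731\right) = 10726 \left(- \frac{25099827}{2339}\right) = - \frac{269220744402}{2339}$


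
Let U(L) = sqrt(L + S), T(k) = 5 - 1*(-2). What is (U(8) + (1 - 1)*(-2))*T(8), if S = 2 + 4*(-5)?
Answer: 7*I*sqrt(10) ≈ 22.136*I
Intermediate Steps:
T(k) = 7 (T(k) = 5 + 2 = 7)
S = -18 (S = 2 - 20 = -18)
U(L) = sqrt(-18 + L) (U(L) = sqrt(L - 18) = sqrt(-18 + L))
(U(8) + (1 - 1)*(-2))*T(8) = (sqrt(-18 + 8) + (1 - 1)*(-2))*7 = (sqrt(-10) + 0*(-2))*7 = (I*sqrt(10) + 0)*7 = (I*sqrt(10))*7 = 7*I*sqrt(10)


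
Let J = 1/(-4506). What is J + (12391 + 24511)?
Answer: 166280411/4506 ≈ 36902.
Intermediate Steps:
J = -1/4506 ≈ -0.00022193
J + (12391 + 24511) = -1/4506 + (12391 + 24511) = -1/4506 + 36902 = 166280411/4506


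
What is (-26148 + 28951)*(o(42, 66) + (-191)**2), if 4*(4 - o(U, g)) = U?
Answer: 204476047/2 ≈ 1.0224e+8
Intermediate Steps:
o(U, g) = 4 - U/4
(-26148 + 28951)*(o(42, 66) + (-191)**2) = (-26148 + 28951)*((4 - 1/4*42) + (-191)**2) = 2803*((4 - 21/2) + 36481) = 2803*(-13/2 + 36481) = 2803*(72949/2) = 204476047/2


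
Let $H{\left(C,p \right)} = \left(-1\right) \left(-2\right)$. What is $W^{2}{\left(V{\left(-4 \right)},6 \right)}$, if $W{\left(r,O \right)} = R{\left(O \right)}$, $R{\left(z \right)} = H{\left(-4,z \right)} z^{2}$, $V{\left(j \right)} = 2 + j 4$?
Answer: $5184$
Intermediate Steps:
$V{\left(j \right)} = 2 + 4 j$
$H{\left(C,p \right)} = 2$
$R{\left(z \right)} = 2 z^{2}$
$W{\left(r,O \right)} = 2 O^{2}$
$W^{2}{\left(V{\left(-4 \right)},6 \right)} = \left(2 \cdot 6^{2}\right)^{2} = \left(2 \cdot 36\right)^{2} = 72^{2} = 5184$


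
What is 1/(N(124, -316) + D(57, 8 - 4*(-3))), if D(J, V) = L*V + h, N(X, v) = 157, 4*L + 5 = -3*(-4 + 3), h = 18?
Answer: 1/165 ≈ 0.0060606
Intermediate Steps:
L = -1/2 (L = -5/4 + (-3*(-4 + 3))/4 = -5/4 + (-3*(-1))/4 = -5/4 + (1/4)*3 = -5/4 + 3/4 = -1/2 ≈ -0.50000)
D(J, V) = 18 - V/2 (D(J, V) = -V/2 + 18 = 18 - V/2)
1/(N(124, -316) + D(57, 8 - 4*(-3))) = 1/(157 + (18 - (8 - 4*(-3))/2)) = 1/(157 + (18 - (8 + 12)/2)) = 1/(157 + (18 - 1/2*20)) = 1/(157 + (18 - 10)) = 1/(157 + 8) = 1/165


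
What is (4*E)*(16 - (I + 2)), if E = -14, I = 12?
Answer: -112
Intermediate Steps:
(4*E)*(16 - (I + 2)) = (4*(-14))*(16 - (12 + 2)) = -56*(16 - 1*14) = -56*(16 - 14) = -56*2 = -112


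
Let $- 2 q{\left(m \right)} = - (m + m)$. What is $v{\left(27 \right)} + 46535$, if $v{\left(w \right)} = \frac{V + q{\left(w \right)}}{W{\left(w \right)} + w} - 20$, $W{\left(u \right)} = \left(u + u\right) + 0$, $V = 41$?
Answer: $\frac{3767783}{81} \approx 46516.0$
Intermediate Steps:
$W{\left(u \right)} = 2 u$ ($W{\left(u \right)} = 2 u + 0 = 2 u$)
$q{\left(m \right)} = m$ ($q{\left(m \right)} = - \frac{\left(-1\right) \left(m + m\right)}{2} = - \frac{\left(-1\right) 2 m}{2} = - \frac{\left(-2\right) m}{2} = m$)
$v{\left(w \right)} = -20 + \frac{41 + w}{3 w}$ ($v{\left(w \right)} = \frac{41 + w}{2 w + w} - 20 = \frac{41 + w}{3 w} - 20 = -20 + \frac{41 + w}{3 w}$)
$v{\left(27 \right)} + 46535 = \frac{41 - 1593}{3 \cdot 27} + 46535 = \frac{1}{3} \cdot \frac{1}{27} \left(41 - 1593\right) + 46535 = \frac{1}{3} \cdot \frac{1}{27} \left(-1552\right) + 46535 = - \frac{1552}{81} + 46535 = \frac{3767783}{81}$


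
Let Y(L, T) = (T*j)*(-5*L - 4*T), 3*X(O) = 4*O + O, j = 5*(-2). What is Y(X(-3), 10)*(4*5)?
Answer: 30000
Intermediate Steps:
j = -10
X(O) = 5*O/3 (X(O) = (4*O + O)/3 = (5*O)/3 = 5*O/3)
Y(L, T) = -10*T*(-5*L - 4*T) (Y(L, T) = (T*(-10))*(-5*L - 4*T) = (-10*T)*(-5*L - 4*T) = -10*T*(-5*L - 4*T))
Y(X(-3), 10)*(4*5) = (10*10*(4*10 + 5*((5/3)*(-3))))*(4*5) = (10*10*(40 + 5*(-5)))*20 = (10*10*(40 - 25))*20 = (10*10*15)*20 = 1500*20 = 30000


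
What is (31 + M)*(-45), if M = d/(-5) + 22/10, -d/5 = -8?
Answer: -1134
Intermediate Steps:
d = 40 (d = -5*(-8) = 40)
M = -29/5 (M = 40/(-5) + 22/10 = 40*(-⅕) + 22*(⅒) = -8 + 11/5 = -29/5 ≈ -5.8000)
(31 + M)*(-45) = (31 - 29/5)*(-45) = (126/5)*(-45) = -1134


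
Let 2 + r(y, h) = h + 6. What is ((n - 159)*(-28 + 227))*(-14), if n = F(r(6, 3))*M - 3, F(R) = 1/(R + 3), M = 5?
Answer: 449939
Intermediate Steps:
r(y, h) = 4 + h (r(y, h) = -2 + (h + 6) = -2 + (6 + h) = 4 + h)
F(R) = 1/(3 + R)
n = -5/2 (n = 5/(3 + (4 + 3)) - 3 = 5/(3 + 7) - 3 = 5/10 - 3 = (1/10)*5 - 3 = 1/2 - 3 = -5/2 ≈ -2.5000)
((n - 159)*(-28 + 227))*(-14) = ((-5/2 - 159)*(-28 + 227))*(-14) = -323/2*199*(-14) = -64277/2*(-14) = 449939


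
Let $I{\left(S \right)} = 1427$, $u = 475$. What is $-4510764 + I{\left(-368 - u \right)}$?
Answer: $-4509337$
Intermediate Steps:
$-4510764 + I{\left(-368 - u \right)} = -4510764 + 1427 = -4509337$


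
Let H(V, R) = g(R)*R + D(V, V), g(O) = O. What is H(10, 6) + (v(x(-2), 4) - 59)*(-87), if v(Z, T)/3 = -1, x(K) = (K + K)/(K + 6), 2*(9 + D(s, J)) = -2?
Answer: 5420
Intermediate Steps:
D(s, J) = -10 (D(s, J) = -9 + (½)*(-2) = -9 - 1 = -10)
x(K) = 2*K/(6 + K) (x(K) = (2*K)/(6 + K) = 2*K/(6 + K))
v(Z, T) = -3 (v(Z, T) = 3*(-1) = -3)
H(V, R) = -10 + R² (H(V, R) = R*R - 10 = R² - 10 = -10 + R²)
H(10, 6) + (v(x(-2), 4) - 59)*(-87) = (-10 + 6²) + (-3 - 59)*(-87) = (-10 + 36) - 62*(-87) = 26 + 5394 = 5420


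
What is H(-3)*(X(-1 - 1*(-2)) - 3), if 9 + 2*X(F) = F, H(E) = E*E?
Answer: -63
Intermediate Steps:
H(E) = E²
X(F) = -9/2 + F/2
H(-3)*(X(-1 - 1*(-2)) - 3) = (-3)²*((-9/2 + (-1 - 1*(-2))/2) - 3) = 9*((-9/2 + (-1 + 2)/2) - 3) = 9*((-9/2 + (½)*1) - 3) = 9*((-9/2 + ½) - 3) = 9*(-4 - 3) = 9*(-7) = -63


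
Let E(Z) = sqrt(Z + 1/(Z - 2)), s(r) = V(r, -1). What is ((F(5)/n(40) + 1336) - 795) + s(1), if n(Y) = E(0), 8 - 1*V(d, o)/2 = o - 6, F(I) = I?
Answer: 571 - 5*I*sqrt(2) ≈ 571.0 - 7.0711*I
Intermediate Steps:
V(d, o) = 28 - 2*o (V(d, o) = 16 - 2*(o - 6) = 16 - 2*(-6 + o) = 16 + (12 - 2*o) = 28 - 2*o)
s(r) = 30 (s(r) = 28 - 2*(-1) = 28 + 2 = 30)
E(Z) = sqrt(Z + 1/(-2 + Z))
n(Y) = I*sqrt(2)/2 (n(Y) = sqrt((1 + 0*(-2 + 0))/(-2 + 0)) = sqrt((1 + 0*(-2))/(-2)) = sqrt(-(1 + 0)/2) = sqrt(-1/2*1) = sqrt(-1/2) = I*sqrt(2)/2)
((F(5)/n(40) + 1336) - 795) + s(1) = ((5/((I*sqrt(2)/2)) + 1336) - 795) + 30 = ((5*(-I*sqrt(2)) + 1336) - 795) + 30 = ((-5*I*sqrt(2) + 1336) - 795) + 30 = ((1336 - 5*I*sqrt(2)) - 795) + 30 = (541 - 5*I*sqrt(2)) + 30 = 571 - 5*I*sqrt(2)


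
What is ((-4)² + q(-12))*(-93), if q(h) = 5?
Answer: -1953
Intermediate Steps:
((-4)² + q(-12))*(-93) = ((-4)² + 5)*(-93) = (16 + 5)*(-93) = 21*(-93) = -1953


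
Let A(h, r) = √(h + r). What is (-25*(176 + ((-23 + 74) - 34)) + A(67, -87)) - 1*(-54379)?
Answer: 49554 + 2*I*√5 ≈ 49554.0 + 4.4721*I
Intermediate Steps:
(-25*(176 + ((-23 + 74) - 34)) + A(67, -87)) - 1*(-54379) = (-25*(176 + ((-23 + 74) - 34)) + √(67 - 87)) - 1*(-54379) = (-25*(176 + (51 - 34)) + √(-20)) + 54379 = (-25*(176 + 17) + 2*I*√5) + 54379 = (-25*193 + 2*I*√5) + 54379 = (-4825 + 2*I*√5) + 54379 = 49554 + 2*I*√5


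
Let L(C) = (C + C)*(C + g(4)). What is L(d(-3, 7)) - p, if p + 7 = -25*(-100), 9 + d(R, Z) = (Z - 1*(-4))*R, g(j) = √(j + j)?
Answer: 1035 - 168*√2 ≈ 797.41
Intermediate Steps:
g(j) = √2*√j (g(j) = √(2*j) = √2*√j)
d(R, Z) = -9 + R*(4 + Z) (d(R, Z) = -9 + (Z - 1*(-4))*R = -9 + (Z + 4)*R = -9 + (4 + Z)*R = -9 + R*(4 + Z))
L(C) = 2*C*(C + 2*√2) (L(C) = (C + C)*(C + √2*√4) = (2*C)*(C + √2*2) = (2*C)*(C + 2*√2) = 2*C*(C + 2*√2))
p = 2493 (p = -7 - 25*(-100) = -7 + 2500 = 2493)
L(d(-3, 7)) - p = 2*(-9 + 4*(-3) - 3*7)*((-9 + 4*(-3) - 3*7) + 2*√2) - 1*2493 = 2*(-9 - 12 - 21)*((-9 - 12 - 21) + 2*√2) - 2493 = 2*(-42)*(-42 + 2*√2) - 2493 = (3528 - 168*√2) - 2493 = 1035 - 168*√2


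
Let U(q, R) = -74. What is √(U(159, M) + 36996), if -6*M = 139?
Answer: √36922 ≈ 192.15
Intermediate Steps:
M = -139/6 (M = -⅙*139 = -139/6 ≈ -23.167)
√(U(159, M) + 36996) = √(-74 + 36996) = √36922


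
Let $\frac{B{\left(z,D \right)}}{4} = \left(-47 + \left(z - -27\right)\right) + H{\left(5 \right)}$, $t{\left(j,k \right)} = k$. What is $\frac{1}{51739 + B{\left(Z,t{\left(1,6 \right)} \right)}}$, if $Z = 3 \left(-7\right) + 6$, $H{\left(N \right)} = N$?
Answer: $\frac{1}{51619} \approx 1.9373 \cdot 10^{-5}$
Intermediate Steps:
$Z = -15$ ($Z = -21 + 6 = -15$)
$B{\left(z,D \right)} = -60 + 4 z$ ($B{\left(z,D \right)} = 4 \left(\left(-47 + \left(z - -27\right)\right) + 5\right) = 4 \left(\left(-47 + \left(z + 27\right)\right) + 5\right) = 4 \left(\left(-47 + \left(27 + z\right)\right) + 5\right) = 4 \left(\left(-20 + z\right) + 5\right) = 4 \left(-15 + z\right) = -60 + 4 z$)
$\frac{1}{51739 + B{\left(Z,t{\left(1,6 \right)} \right)}} = \frac{1}{51739 + \left(-60 + 4 \left(-15\right)\right)} = \frac{1}{51739 - 120} = \frac{1}{51619}$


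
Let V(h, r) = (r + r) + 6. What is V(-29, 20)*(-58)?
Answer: -2668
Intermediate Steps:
V(h, r) = 6 + 2*r (V(h, r) = 2*r + 6 = 6 + 2*r)
V(-29, 20)*(-58) = (6 + 2*20)*(-58) = (6 + 40)*(-58) = 46*(-58) = -2668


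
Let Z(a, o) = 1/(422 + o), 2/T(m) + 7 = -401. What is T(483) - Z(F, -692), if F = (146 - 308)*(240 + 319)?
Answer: -11/9180 ≈ -0.0011983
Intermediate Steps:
T(m) = -1/204 (T(m) = 2/(-7 - 401) = 2/(-408) = 2*(-1/408) = -1/204)
F = -90558 (F = -162*559 = -90558)
T(483) - Z(F, -692) = -1/204 - 1/(422 - 692) = -1/204 - 1/(-270) = -1/204 - 1*(-1/270) = -1/204 + 1/270 = -11/9180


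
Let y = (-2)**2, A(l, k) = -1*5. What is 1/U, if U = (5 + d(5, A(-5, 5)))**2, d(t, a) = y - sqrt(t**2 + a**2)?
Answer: (9 - 5*sqrt(2))**(-2) ≈ 0.26876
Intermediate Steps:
A(l, k) = -5
y = 4
d(t, a) = 4 - sqrt(a**2 + t**2) (d(t, a) = 4 - sqrt(t**2 + a**2) = 4 - sqrt(a**2 + t**2))
U = (9 - 5*sqrt(2))**2 (U = (5 + (4 - sqrt((-5)**2 + 5**2)))**2 = (5 + (4 - sqrt(25 + 25)))**2 = (5 + (4 - sqrt(50)))**2 = (5 + (4 - 5*sqrt(2)))**2 = (9 - 5*sqrt(2))**2 ≈ 3.7208)
1/U = 1/(131 - 90*sqrt(2))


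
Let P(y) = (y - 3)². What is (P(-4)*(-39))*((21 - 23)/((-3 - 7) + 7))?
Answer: -1274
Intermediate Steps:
P(y) = (-3 + y)²
(P(-4)*(-39))*((21 - 23)/((-3 - 7) + 7)) = ((-3 - 4)²*(-39))*((21 - 23)/((-3 - 7) + 7)) = ((-7)²*(-39))*(-2/(-10 + 7)) = (49*(-39))*(-2/(-3)) = -(-3822)*(-1)/3 = -1911*⅔ = -1274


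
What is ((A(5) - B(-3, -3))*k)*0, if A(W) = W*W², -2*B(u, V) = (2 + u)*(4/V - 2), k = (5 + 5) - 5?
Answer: 0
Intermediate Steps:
k = 5 (k = 10 - 5 = 5)
B(u, V) = -(-2 + 4/V)*(2 + u)/2 (B(u, V) = -(2 + u)*(4/V - 2)/2 = -(2 + u)*(-2 + 4/V)/2 = -(-2 + 4/V)*(2 + u)/2)
A(W) = W³
((A(5) - B(-3, -3))*k)*0 = ((5³ - (-4 - 2*(-3) - 3*(2 - 3))/(-3))*5)*0 = ((125 - (-1)*(-4 + 6 - 3*(-1))/3)*5)*0 = ((125 - (-1)*(-4 + 6 + 3)/3)*5)*0 = ((125 - (-1)*5/3)*5)*0 = ((125 - 1*(-5/3))*5)*0 = ((125 + 5/3)*5)*0 = ((380/3)*5)*0 = (1900/3)*0 = 0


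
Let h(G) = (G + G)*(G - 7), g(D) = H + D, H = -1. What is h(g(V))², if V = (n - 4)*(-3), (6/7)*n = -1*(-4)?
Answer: 3600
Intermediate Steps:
n = 14/3 (n = 7*(-1*(-4))/6 = (7/6)*4 = 14/3 ≈ 4.6667)
V = -2 (V = (14/3 - 4)*(-3) = (⅔)*(-3) = -2)
g(D) = -1 + D
h(G) = 2*G*(-7 + G) (h(G) = (2*G)*(-7 + G) = 2*G*(-7 + G))
h(g(V))² = (2*(-1 - 2)*(-7 + (-1 - 2)))² = (2*(-3)*(-7 - 3))² = (2*(-3)*(-10))² = 60² = 3600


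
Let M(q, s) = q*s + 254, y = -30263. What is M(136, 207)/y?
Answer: -28406/30263 ≈ -0.93864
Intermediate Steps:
M(q, s) = 254 + q*s
M(136, 207)/y = (254 + 136*207)/(-30263) = (254 + 28152)*(-1/30263) = 28406*(-1/30263) = -28406/30263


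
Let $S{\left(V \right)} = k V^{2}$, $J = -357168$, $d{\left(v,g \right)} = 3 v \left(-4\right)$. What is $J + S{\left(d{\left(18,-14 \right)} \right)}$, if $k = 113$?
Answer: $4914960$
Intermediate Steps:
$d{\left(v,g \right)} = - 12 v$
$S{\left(V \right)} = 113 V^{2}$
$J + S{\left(d{\left(18,-14 \right)} \right)} = -357168 + 113 \left(\left(-12\right) 18\right)^{2} = -357168 + 113 \left(-216\right)^{2} = -357168 + 113 \cdot 46656 = -357168 + 5272128 = 4914960$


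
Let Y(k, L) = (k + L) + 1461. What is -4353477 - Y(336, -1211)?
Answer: -4354063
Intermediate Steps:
Y(k, L) = 1461 + L + k (Y(k, L) = (L + k) + 1461 = 1461 + L + k)
-4353477 - Y(336, -1211) = -4353477 - (1461 - 1211 + 336) = -4353477 - 1*586 = -4353477 - 586 = -4354063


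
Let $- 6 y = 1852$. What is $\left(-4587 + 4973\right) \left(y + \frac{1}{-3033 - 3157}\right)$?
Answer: $- \frac{1106264999}{9285} \approx -1.1915 \cdot 10^{5}$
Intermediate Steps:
$y = - \frac{926}{3}$ ($y = \left(- \frac{1}{6}\right) 1852 = - \frac{926}{3} \approx -308.67$)
$\left(-4587 + 4973\right) \left(y + \frac{1}{-3033 - 3157}\right) = \left(-4587 + 4973\right) \left(- \frac{926}{3} + \frac{1}{-3033 - 3157}\right) = 386 \left(- \frac{926}{3} + \frac{1}{-6190}\right) = 386 \left(- \frac{926}{3} - \frac{1}{6190}\right) = 386 \left(- \frac{5731943}{18570}\right) = - \frac{1106264999}{9285}$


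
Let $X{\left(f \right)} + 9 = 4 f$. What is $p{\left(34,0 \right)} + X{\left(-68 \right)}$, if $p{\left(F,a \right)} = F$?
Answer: $-247$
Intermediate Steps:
$X{\left(f \right)} = -9 + 4 f$
$p{\left(34,0 \right)} + X{\left(-68 \right)} = 34 + \left(-9 + 4 \left(-68\right)\right) = 34 - 281 = -247$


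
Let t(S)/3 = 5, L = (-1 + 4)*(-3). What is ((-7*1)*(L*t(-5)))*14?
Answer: 13230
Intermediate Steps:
L = -9 (L = 3*(-3) = -9)
t(S) = 15 (t(S) = 3*5 = 15)
((-7*1)*(L*t(-5)))*14 = ((-7*1)*(-9*15))*14 = -7*(-135)*14 = 945*14 = 13230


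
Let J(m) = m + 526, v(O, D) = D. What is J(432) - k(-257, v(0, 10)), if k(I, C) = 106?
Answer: 852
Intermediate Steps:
J(m) = 526 + m
J(432) - k(-257, v(0, 10)) = (526 + 432) - 1*106 = 958 - 106 = 852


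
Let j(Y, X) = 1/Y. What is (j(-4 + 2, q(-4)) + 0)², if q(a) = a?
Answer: ¼ ≈ 0.25000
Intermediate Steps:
(j(-4 + 2, q(-4)) + 0)² = (1/(-4 + 2) + 0)² = (1/(-2) + 0)² = (-½ + 0)² = (-½)² = ¼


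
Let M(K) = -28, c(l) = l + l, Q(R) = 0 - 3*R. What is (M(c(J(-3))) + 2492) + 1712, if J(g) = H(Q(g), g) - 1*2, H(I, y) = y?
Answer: 4176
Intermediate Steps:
Q(R) = -3*R
J(g) = -2 + g (J(g) = g - 1*2 = g - 2 = -2 + g)
c(l) = 2*l
(M(c(J(-3))) + 2492) + 1712 = (-28 + 2492) + 1712 = 2464 + 1712 = 4176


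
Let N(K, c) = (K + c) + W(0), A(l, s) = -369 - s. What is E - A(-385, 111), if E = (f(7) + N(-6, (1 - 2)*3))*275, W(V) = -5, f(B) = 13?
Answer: 205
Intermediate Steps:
N(K, c) = -5 + K + c (N(K, c) = (K + c) - 5 = -5 + K + c)
E = -275 (E = (13 + (-5 - 6 + (1 - 2)*3))*275 = (13 + (-5 - 6 - 1*3))*275 = (13 + (-5 - 6 - 3))*275 = (13 - 14)*275 = -1*275 = -275)
E - A(-385, 111) = -275 - (-369 - 1*111) = -275 - (-369 - 111) = -275 - 1*(-480) = -275 + 480 = 205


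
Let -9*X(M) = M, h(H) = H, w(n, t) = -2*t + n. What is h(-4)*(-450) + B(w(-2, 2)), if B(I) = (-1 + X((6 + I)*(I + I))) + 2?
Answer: 1801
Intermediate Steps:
w(n, t) = n - 2*t
X(M) = -M/9
B(I) = 1 - 2*I*(6 + I)/9 (B(I) = (-1 - (6 + I)*(I + I)/9) + 2 = (-1 - (6 + I)*2*I/9) + 2 = (-1 - 2*I*(6 + I)/9) + 2 = 1 - 2*I*(6 + I)/9)
h(-4)*(-450) + B(w(-2, 2)) = -4*(-450) + (1 - 2*(-2 - 2*2)*(6 + (-2 - 2*2))/9) = 1800 + (1 - 2*(-2 - 4)*(6 + (-2 - 4))/9) = 1800 + (1 - 2/9*(-6)*(6 - 6)) = 1800 + (1 - 2/9*(-6)*0) = 1800 + (1 + 0) = 1800 + 1 = 1801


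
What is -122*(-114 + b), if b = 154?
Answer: -4880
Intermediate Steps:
-122*(-114 + b) = -122*(-114 + 154) = -122*40 = -4880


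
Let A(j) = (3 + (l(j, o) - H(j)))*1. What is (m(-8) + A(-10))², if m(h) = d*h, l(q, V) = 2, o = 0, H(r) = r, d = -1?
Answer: 529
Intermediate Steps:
m(h) = -h
A(j) = 5 - j (A(j) = (3 + (2 - j))*1 = (5 - j)*1 = 5 - j)
(m(-8) + A(-10))² = (-1*(-8) + (5 - 1*(-10)))² = (8 + (5 + 10))² = (8 + 15)² = 23² = 529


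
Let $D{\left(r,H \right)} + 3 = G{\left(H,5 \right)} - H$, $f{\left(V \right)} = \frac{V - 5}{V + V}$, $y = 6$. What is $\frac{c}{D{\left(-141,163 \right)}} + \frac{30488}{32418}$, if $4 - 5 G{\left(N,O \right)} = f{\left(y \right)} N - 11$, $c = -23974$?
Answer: $\frac{23467245052}{161166087} \approx 145.61$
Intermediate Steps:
$f{\left(V \right)} = \frac{-5 + V}{2 V}$
$G{\left(N,O \right)} = 3 - \frac{N}{60}$ ($G{\left(N,O \right)} = \frac{4}{5} - \frac{\frac{-5 + 6}{2 \cdot 6} N - 11}{5} = \frac{4}{5} - \frac{\frac{1}{2} \cdot \frac{1}{6} \cdot 1 N - 11}{5} = \frac{4}{5} - \frac{\frac{N}{12} - 11}{5} = \frac{4}{5} - \frac{-11 + \frac{N}{12}}{5} = \frac{4}{5} - \left(- \frac{11}{5} + \frac{N}{60}\right) = 3 - \frac{N}{60}$)
$D{\left(r,H \right)} = - \frac{61 H}{60}$ ($D{\left(r,H \right)} = -3 - \left(-3 + \frac{61 H}{60}\right) = - \frac{61 H}{60}$)
$\frac{c}{D{\left(-141,163 \right)}} + \frac{30488}{32418} = - \frac{23974}{\left(- \frac{61}{60}\right) 163} + \frac{30488}{32418} = - \frac{23974}{- \frac{9943}{60}} + 30488 \cdot \frac{1}{32418} = \left(-23974\right) \left(- \frac{60}{9943}\right) + \frac{15244}{16209} = \frac{1438440}{9943} + \frac{15244}{16209} = \frac{23467245052}{161166087}$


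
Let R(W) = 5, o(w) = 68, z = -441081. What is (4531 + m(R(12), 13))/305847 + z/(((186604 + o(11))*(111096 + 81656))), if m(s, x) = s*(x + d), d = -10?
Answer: 54478849069739/3668267885619456 ≈ 0.014851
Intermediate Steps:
m(s, x) = s*(-10 + x) (m(s, x) = s*(x - 10) = s*(-10 + x))
(4531 + m(R(12), 13))/305847 + z/(((186604 + o(11))*(111096 + 81656))) = (4531 + 5*(-10 + 13))/305847 - 441081*1/((111096 + 81656)*(186604 + 68)) = (4531 + 5*3)*(1/305847) - 441081/(186672*192752) = (4531 + 15)*(1/305847) - 441081/35981401344 = 4546*(1/305847) - 441081*1/35981401344 = 4546/305847 - 147027/11993800448 = 54478849069739/3668267885619456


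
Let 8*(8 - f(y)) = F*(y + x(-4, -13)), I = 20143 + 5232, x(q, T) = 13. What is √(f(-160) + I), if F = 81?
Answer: √429942/4 ≈ 163.92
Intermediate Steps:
I = 25375
f(y) = -989/8 - 81*y/8 (f(y) = 8 - 81*(y + 13)/8 = 8 - 81*(13 + y)/8 = 8 - (1053 + 81*y)/8 = 8 + (-1053/8 - 81*y/8) = -989/8 - 81*y/8)
√(f(-160) + I) = √((-989/8 - 81/8*(-160)) + 25375) = √((-989/8 + 1620) + 25375) = √(11971/8 + 25375) = √(214971/8) = √429942/4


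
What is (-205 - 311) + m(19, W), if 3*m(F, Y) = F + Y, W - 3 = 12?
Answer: -1514/3 ≈ -504.67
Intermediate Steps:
W = 15 (W = 3 + 12 = 15)
m(F, Y) = F/3 + Y/3 (m(F, Y) = (F + Y)/3 = F/3 + Y/3)
(-205 - 311) + m(19, W) = (-205 - 311) + ((⅓)*19 + (⅓)*15) = -516 + (19/3 + 5) = -516 + 34/3 = -1514/3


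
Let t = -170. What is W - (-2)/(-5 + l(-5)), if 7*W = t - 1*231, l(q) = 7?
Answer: -394/7 ≈ -56.286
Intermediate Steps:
W = -401/7 (W = (-170 - 1*231)/7 = (-170 - 231)/7 = (1/7)*(-401) = -401/7 ≈ -57.286)
W - (-2)/(-5 + l(-5)) = -401/7 - (-2)/(-5 + 7) = -401/7 - (-2)/2 = -401/7 - 1*(-1) = -401/7 + 1 = -394/7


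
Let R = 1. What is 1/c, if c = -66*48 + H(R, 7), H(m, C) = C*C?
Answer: -1/3119 ≈ -0.00032062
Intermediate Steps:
H(m, C) = C²
c = -3119 (c = -66*48 + 7² = -3168 + 49 = -3119)
1/c = 1/(-3119) = -1/3119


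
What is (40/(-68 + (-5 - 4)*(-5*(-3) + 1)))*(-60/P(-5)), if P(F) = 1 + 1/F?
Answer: 750/53 ≈ 14.151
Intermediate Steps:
(40/(-68 + (-5 - 4)*(-5*(-3) + 1)))*(-60/P(-5)) = (40/(-68 + (-5 - 4)*(-5*(-3) + 1)))*(-60*(-5/(1 - 5))) = (40/(-68 - 9*(15 + 1)))*(-60/((-1/5*(-4)))) = (40/(-68 - 9*16))*(-60/4/5) = (40/(-68 - 144))*(-60*5/4) = (40/(-212))*(-75) = (40*(-1/212))*(-75) = -10/53*(-75) = 750/53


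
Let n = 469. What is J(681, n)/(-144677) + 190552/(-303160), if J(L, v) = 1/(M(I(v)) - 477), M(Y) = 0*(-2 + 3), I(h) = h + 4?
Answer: -2385734804/3795601095 ≈ -0.62855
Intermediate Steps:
I(h) = 4 + h
M(Y) = 0 (M(Y) = 0*1 = 0)
J(L, v) = -1/477 (J(L, v) = 1/(0 - 477) = 1/(-477) = -1/477)
J(681, n)/(-144677) + 190552/(-303160) = -1/477/(-144677) + 190552/(-303160) = -1/477*(-1/144677) + 190552*(-1/303160) = 1/69010929 - 23819/37895 = -2385734804/3795601095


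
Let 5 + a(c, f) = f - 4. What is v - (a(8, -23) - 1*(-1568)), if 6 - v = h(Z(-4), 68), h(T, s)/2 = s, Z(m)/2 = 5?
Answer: -1666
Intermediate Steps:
a(c, f) = -9 + f (a(c, f) = -5 + (f - 4) = -5 + (-4 + f) = -9 + f)
Z(m) = 10 (Z(m) = 2*5 = 10)
h(T, s) = 2*s
v = -130 (v = 6 - 2*68 = 6 - 1*136 = 6 - 136 = -130)
v - (a(8, -23) - 1*(-1568)) = -130 - ((-9 - 23) - 1*(-1568)) = -130 - (-32 + 1568) = -130 - 1*1536 = -130 - 1536 = -1666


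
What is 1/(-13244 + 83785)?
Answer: 1/70541 ≈ 1.4176e-5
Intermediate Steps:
1/(-13244 + 83785) = 1/70541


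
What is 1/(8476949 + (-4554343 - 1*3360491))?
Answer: 1/562115 ≈ 1.7790e-6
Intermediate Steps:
1/(8476949 + (-4554343 - 1*3360491)) = 1/(8476949 + (-4554343 - 3360491)) = 1/(8476949 - 7914834) = 1/562115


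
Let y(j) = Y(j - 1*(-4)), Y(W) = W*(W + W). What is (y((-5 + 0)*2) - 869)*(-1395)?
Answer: 1111815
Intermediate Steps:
Y(W) = 2*W**2 (Y(W) = W*(2*W) = 2*W**2)
y(j) = 2*(4 + j)**2 (y(j) = 2*(j - 1*(-4))**2 = 2*(j + 4)**2 = 2*(4 + j)**2)
(y((-5 + 0)*2) - 869)*(-1395) = (2*(4 + (-5 + 0)*2)**2 - 869)*(-1395) = (2*(4 - 5*2)**2 - 869)*(-1395) = (2*(4 - 10)**2 - 869)*(-1395) = (2*(-6)**2 - 869)*(-1395) = (2*36 - 869)*(-1395) = (72 - 869)*(-1395) = -797*(-1395) = 1111815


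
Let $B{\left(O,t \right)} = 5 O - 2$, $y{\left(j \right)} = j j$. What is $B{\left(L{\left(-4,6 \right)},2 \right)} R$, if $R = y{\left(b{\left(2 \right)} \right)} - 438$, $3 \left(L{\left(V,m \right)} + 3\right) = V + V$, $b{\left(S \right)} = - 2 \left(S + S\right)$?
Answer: $\frac{34034}{3} \approx 11345.0$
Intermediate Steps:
$b{\left(S \right)} = - 4 S$ ($b{\left(S \right)} = - 2 \cdot 2 S = - 4 S$)
$y{\left(j \right)} = j^{2}$
$L{\left(V,m \right)} = -3 + \frac{2 V}{3}$ ($L{\left(V,m \right)} = -3 + \frac{V + V}{3} = -3 + \frac{2 V}{3}$)
$B{\left(O,t \right)} = -2 + 5 O$
$R = -374$ ($R = \left(\left(-4\right) 2\right)^{2} - 438 = \left(-8\right)^{2} - 438 = 64 - 438 = -374$)
$B{\left(L{\left(-4,6 \right)},2 \right)} R = \left(-2 + 5 \left(-3 + \frac{2}{3} \left(-4\right)\right)\right) \left(-374\right) = \left(-2 + 5 \left(-3 - \frac{8}{3}\right)\right) \left(-374\right) = \left(-2 + 5 \left(- \frac{17}{3}\right)\right) \left(-374\right) = \left(-2 - \frac{85}{3}\right) \left(-374\right) = \left(- \frac{91}{3}\right) \left(-374\right) = \frac{34034}{3}$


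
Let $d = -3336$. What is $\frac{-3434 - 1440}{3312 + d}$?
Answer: $\frac{2437}{12} \approx 203.08$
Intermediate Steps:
$\frac{-3434 - 1440}{3312 + d} = \frac{-3434 - 1440}{3312 - 3336} = - \frac{4874}{-24} = \left(-4874\right) \left(- \frac{1}{24}\right) = \frac{2437}{12}$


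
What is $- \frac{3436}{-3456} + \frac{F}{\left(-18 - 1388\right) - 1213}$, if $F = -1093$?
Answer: $\frac{39433}{27936} \approx 1.4115$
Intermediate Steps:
$- \frac{3436}{-3456} + \frac{F}{\left(-18 - 1388\right) - 1213} = - \frac{3436}{-3456} - \frac{1093}{\left(-18 - 1388\right) - 1213} = \left(-3436\right) \left(- \frac{1}{3456}\right) - \frac{1093}{-1406 - 1213} = \frac{859}{864} - \frac{1093}{-2619} = \frac{859}{864} - - \frac{1093}{2619} = \frac{859}{864} + \frac{1093}{2619} = \frac{39433}{27936}$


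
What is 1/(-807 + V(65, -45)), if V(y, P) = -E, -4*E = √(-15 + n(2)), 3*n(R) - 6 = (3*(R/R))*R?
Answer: -12912/10419995 - 4*I*√11/10419995 ≈ -0.0012392 - 1.2732e-6*I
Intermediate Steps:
n(R) = 2 + R (n(R) = 2 + ((3*(R/R))*R)/3 = 2 + ((3*1)*R)/3 = 2 + (3*R)/3 = 2 + R)
E = -I*√11/4 (E = -√(-15 + (2 + 2))/4 = -√(-15 + 4)/4 = -I*√11/4 ≈ -0.82916*I)
V(y, P) = I*√11/4 (V(y, P) = -(-1)*I*√11/4 = I*√11/4)
1/(-807 + V(65, -45)) = 1/(-807 + I*√11/4)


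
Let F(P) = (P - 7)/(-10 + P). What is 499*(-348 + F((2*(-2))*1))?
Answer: -2425639/14 ≈ -1.7326e+5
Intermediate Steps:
F(P) = (-7 + P)/(-10 + P)
499*(-348 + F((2*(-2))*1)) = 499*(-348 + (-7 + (2*(-2))*1)/(-10 + (2*(-2))*1)) = 499*(-348 + (-7 - 4*1)/(-10 - 4*1)) = 499*(-348 + (-7 - 4)/(-10 - 4)) = 499*(-348 - 11/(-14)) = 499*(-348 - 1/14*(-11)) = 499*(-348 + 11/14) = 499*(-4861/14) = -2425639/14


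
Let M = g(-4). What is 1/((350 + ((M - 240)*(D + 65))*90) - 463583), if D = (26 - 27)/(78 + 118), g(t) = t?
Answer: -49/92635527 ≈ -5.2895e-7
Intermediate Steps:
M = -4
D = -1/196 ≈ -0.0051020
1/((350 + ((M - 240)*(D + 65))*90) - 463583) = 1/((350 + ((-4 - 240)*(-1/196 + 65))*90) - 463583) = 1/((350 - 244*12739/196*90) - 463583) = 1/((350 - 777079/49*90) - 463583) = 1/((350 - 69937110/49) - 463583) = 1/(-69919960/49 - 463583) = 1/(-92635527/49) = -49/92635527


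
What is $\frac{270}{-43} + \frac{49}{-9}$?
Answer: $- \frac{4537}{387} \approx -11.724$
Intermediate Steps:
$\frac{270}{-43} + \frac{49}{-9} = 270 \left(- \frac{1}{43}\right) + 49 \left(- \frac{1}{9}\right) = - \frac{270}{43} - \frac{49}{9} = - \frac{4537}{387}$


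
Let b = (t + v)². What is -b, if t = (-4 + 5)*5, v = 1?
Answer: -36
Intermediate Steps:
t = 5 (t = 1*5 = 5)
b = 36 (b = (5 + 1)² = 6² = 36)
-b = -1*36 = -36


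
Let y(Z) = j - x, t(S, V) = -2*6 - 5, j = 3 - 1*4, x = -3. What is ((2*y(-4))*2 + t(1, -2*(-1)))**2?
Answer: 81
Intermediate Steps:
j = -1 (j = 3 - 4 = -1)
t(S, V) = -17 (t(S, V) = -12 - 5 = -17)
y(Z) = 2 (y(Z) = -1 - 1*(-3) = -1 + 3 = 2)
((2*y(-4))*2 + t(1, -2*(-1)))**2 = ((2*2)*2 - 17)**2 = (4*2 - 17)**2 = (8 - 17)**2 = (-9)**2 = 81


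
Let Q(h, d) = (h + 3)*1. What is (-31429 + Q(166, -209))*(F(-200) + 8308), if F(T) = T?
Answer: -253456080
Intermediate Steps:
Q(h, d) = 3 + h (Q(h, d) = (3 + h)*1 = 3 + h)
(-31429 + Q(166, -209))*(F(-200) + 8308) = (-31429 + (3 + 166))*(-200 + 8308) = (-31429 + 169)*8108 = -31260*8108 = -253456080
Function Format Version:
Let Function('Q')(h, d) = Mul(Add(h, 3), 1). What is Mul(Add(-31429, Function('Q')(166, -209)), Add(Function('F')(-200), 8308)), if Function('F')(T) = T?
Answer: -253456080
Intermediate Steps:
Function('Q')(h, d) = Add(3, h) (Function('Q')(h, d) = Mul(Add(3, h), 1) = Add(3, h))
Mul(Add(-31429, Function('Q')(166, -209)), Add(Function('F')(-200), 8308)) = Mul(Add(-31429, Add(3, 166)), Add(-200, 8308)) = Mul(Add(-31429, 169), 8108) = Mul(-31260, 8108) = -253456080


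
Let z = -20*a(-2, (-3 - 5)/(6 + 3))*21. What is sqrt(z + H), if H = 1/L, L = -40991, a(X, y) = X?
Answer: sqrt(1411420107049)/40991 ≈ 28.983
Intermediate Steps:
z = 840 (z = -20*(-2)*21 = 40*21 = 840)
H = -1/40991 (H = 1/(-40991) = -1/40991 ≈ -2.4396e-5)
sqrt(z + H) = sqrt(840 - 1/40991) = sqrt(34432439/40991) = sqrt(1411420107049)/40991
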